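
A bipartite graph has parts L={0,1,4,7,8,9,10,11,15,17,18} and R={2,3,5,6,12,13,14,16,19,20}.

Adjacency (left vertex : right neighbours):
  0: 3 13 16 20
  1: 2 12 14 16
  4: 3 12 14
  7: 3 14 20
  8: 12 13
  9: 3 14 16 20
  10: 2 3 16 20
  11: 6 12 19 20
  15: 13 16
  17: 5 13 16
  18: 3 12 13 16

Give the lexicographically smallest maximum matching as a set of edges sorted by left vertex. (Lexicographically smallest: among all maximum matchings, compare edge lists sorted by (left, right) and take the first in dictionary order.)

|M| = 9 (so the lex-smallest maximum matching has 9 edges)
process left vertices in ascending order; for each, take the smallest-labelled available neighbour that still permits 9 edges overall, or leave it unmatched if none does
lex-smallest matching: {0-3, 1-2, 4-12, 7-14, 8-13, 9-16, 10-20, 11-6, 17-5}

Lex-smallest maximum matching: {(0,3), (1,2), (4,12), (7,14), (8,13), (9,16), (10,20), (11,6), (17,5)}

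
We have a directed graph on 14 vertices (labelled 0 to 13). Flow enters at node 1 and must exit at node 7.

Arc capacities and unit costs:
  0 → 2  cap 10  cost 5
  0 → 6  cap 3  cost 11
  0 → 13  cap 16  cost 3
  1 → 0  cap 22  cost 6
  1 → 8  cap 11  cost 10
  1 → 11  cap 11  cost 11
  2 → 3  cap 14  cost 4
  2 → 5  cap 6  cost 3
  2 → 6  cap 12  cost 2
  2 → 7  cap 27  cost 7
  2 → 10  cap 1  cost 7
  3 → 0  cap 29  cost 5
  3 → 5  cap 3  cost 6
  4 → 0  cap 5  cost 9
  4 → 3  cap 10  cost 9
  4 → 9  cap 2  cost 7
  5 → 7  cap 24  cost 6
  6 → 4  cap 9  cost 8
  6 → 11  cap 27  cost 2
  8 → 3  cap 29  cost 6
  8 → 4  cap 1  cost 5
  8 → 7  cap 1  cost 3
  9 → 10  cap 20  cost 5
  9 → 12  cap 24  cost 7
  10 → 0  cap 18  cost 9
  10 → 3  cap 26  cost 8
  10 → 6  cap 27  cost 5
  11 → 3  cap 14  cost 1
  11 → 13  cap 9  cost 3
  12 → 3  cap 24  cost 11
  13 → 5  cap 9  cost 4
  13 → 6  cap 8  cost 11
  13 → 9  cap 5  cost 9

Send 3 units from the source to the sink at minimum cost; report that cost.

shortest-cost path #1: 1→8→7 push 1 @ unit cost 13 (adds 13)
shortest-cost path #2: 1→0→2→7 push 2 @ unit cost 18 (adds 36)
total cost = 49

Minimum cost for 3 units: 49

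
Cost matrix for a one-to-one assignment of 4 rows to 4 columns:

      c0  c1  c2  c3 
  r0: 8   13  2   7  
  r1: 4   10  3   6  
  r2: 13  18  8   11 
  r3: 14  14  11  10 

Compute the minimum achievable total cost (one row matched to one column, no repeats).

optimal assignment: row0→col2 (cost 2), row1→col0 (cost 4), row2→col3 (cost 11), row3→col1 (cost 14)
total = 2 + 4 + 11 + 14 = 31

Minimum assignment cost: 31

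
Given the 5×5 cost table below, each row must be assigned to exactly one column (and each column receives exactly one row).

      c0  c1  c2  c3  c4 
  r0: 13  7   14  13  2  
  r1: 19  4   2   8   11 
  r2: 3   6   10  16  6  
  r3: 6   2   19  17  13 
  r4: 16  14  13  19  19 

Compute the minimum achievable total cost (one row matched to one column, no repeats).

Minimum assignment cost: 28

one of 2 optimal assignments: row0→col4 (cost 2), row1→col2 (cost 2), row2→col0 (cost 3), row3→col1 (cost 2), row4→col3 (cost 19)
total = 2 + 2 + 3 + 2 + 19 = 28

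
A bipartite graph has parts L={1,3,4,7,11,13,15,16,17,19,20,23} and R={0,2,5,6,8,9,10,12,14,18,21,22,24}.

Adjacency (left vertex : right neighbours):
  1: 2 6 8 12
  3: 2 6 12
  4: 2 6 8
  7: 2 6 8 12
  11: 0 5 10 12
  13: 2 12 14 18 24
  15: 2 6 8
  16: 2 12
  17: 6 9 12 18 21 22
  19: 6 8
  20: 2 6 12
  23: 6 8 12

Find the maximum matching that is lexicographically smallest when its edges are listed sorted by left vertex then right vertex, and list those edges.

|M| = 7 (so the lex-smallest maximum matching has 7 edges)
process left vertices in ascending order; for each, take the smallest-labelled available neighbour that still permits 7 edges overall, or leave it unmatched if none does
lex-smallest matching: {1-2, 3-6, 4-8, 7-12, 11-0, 13-14, 17-9}

Lex-smallest maximum matching: {(1,2), (3,6), (4,8), (7,12), (11,0), (13,14), (17,9)}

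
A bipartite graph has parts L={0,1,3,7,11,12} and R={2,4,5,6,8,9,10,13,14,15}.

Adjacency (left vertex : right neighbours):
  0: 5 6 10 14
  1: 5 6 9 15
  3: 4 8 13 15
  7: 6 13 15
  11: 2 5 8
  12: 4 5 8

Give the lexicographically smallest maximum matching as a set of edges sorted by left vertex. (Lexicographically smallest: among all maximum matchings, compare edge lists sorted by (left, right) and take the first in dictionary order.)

|M| = 6 (so the lex-smallest maximum matching has 6 edges)
process left vertices in ascending order; for each, take the smallest-labelled available neighbour that still permits 6 edges overall, or leave it unmatched if none does
lex-smallest matching: {0-5, 1-6, 3-4, 7-13, 11-2, 12-8}

Lex-smallest maximum matching: {(0,5), (1,6), (3,4), (7,13), (11,2), (12,8)}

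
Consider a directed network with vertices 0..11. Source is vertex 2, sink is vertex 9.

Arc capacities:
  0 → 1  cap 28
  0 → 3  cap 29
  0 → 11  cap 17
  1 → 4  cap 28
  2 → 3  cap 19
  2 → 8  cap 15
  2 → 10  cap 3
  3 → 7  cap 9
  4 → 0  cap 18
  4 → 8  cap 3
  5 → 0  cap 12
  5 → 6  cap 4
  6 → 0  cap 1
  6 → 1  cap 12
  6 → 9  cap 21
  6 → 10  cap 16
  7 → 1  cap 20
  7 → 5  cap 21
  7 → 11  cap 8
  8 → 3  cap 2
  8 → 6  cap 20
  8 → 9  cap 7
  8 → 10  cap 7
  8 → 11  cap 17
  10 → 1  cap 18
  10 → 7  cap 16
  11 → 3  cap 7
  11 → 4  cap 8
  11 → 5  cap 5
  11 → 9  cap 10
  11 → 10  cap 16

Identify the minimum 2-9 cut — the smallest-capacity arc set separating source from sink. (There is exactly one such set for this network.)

Min-cut arcs: {(2,8), (2,10), (3,7)} (total capacity 27)

augment #1: 2→8→9 push 7
augment #2: 2→8→6→9 push 8
augment #3: 2→3→7→11→9 push 8
augment #4: 2→3→7→5→6→9 push 1
augment #5: 2→10→7→5→6→9 push 3
max flow = 27; residual-reachable set from 2 gives S-side
cut edges (S→T): {(2,8), (2,10), (3,7)} total cap 27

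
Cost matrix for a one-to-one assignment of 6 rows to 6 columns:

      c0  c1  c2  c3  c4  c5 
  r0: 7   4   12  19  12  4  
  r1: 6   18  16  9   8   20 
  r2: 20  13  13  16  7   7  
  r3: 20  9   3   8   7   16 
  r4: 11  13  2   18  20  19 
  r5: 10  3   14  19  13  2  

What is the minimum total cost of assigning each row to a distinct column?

Minimum assignment cost: 29

optimal assignment: row0→col1 (cost 4), row1→col0 (cost 6), row2→col4 (cost 7), row3→col3 (cost 8), row4→col2 (cost 2), row5→col5 (cost 2)
total = 4 + 6 + 7 + 8 + 2 + 2 = 29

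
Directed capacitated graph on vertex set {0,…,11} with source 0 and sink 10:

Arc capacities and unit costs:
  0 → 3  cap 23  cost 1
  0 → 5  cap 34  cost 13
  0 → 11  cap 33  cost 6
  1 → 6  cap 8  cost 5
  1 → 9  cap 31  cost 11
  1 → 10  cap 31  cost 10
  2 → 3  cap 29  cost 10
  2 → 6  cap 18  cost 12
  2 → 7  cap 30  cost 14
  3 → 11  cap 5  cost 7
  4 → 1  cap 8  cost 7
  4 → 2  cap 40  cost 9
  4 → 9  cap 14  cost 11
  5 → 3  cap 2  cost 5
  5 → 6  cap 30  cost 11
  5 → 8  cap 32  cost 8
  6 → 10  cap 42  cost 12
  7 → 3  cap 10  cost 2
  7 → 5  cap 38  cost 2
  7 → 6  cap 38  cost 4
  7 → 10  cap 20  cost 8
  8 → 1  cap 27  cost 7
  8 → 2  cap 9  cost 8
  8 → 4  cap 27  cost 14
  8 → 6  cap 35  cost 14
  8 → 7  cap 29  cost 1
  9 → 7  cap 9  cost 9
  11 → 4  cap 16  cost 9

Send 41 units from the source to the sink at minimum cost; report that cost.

Minimum cost for 41 units: 1324

shortest-cost path #1: 0→5→8→7→10 push 20 @ unit cost 30 (adds 600)
shortest-cost path #2: 0→11→4→1→10 push 8 @ unit cost 32 (adds 256)
shortest-cost path #3: 0→5→6→10 push 13 @ unit cost 36 (adds 468)
total cost = 1324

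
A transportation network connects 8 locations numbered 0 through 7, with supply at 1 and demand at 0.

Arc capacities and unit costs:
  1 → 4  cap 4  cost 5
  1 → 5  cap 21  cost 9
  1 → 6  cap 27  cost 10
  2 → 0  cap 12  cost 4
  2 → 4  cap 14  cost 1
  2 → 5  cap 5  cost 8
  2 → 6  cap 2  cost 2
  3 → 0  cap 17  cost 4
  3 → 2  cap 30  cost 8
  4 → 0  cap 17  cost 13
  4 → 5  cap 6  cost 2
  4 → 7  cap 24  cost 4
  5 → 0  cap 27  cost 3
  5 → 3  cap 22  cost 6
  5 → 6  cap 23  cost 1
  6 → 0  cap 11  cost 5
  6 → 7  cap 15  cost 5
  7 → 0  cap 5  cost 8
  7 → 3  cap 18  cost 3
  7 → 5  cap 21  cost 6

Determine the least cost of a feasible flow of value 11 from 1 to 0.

shortest-cost path #1: 1→4→5→0 push 4 @ unit cost 10 (adds 40)
shortest-cost path #2: 1→5→0 push 7 @ unit cost 12 (adds 84)
total cost = 124

Minimum cost for 11 units: 124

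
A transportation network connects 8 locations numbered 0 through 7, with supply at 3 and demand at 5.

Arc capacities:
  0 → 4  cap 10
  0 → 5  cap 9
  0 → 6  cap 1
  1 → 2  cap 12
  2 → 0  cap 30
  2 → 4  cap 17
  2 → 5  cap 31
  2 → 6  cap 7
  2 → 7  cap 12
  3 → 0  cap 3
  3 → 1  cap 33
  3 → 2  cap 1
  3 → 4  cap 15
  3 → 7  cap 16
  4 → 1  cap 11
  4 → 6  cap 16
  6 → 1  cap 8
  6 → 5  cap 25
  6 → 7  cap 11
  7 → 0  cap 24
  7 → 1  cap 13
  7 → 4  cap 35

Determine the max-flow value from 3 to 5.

Maximum flow value: 39

augment #1: 3→0→5 bottleneck 3, total now 3
augment #2: 3→2→5 bottleneck 1, total now 4
augment #3: 3→1→2→5 bottleneck 12, total now 16
augment #4: 3→4→6→5 bottleneck 15, total now 31
augment #5: 3→7→0→5 bottleneck 6, total now 37
augment #6: 3→7→0→6→5 bottleneck 1, total now 38
augment #7: 3→7→4→6→5 bottleneck 1, total now 39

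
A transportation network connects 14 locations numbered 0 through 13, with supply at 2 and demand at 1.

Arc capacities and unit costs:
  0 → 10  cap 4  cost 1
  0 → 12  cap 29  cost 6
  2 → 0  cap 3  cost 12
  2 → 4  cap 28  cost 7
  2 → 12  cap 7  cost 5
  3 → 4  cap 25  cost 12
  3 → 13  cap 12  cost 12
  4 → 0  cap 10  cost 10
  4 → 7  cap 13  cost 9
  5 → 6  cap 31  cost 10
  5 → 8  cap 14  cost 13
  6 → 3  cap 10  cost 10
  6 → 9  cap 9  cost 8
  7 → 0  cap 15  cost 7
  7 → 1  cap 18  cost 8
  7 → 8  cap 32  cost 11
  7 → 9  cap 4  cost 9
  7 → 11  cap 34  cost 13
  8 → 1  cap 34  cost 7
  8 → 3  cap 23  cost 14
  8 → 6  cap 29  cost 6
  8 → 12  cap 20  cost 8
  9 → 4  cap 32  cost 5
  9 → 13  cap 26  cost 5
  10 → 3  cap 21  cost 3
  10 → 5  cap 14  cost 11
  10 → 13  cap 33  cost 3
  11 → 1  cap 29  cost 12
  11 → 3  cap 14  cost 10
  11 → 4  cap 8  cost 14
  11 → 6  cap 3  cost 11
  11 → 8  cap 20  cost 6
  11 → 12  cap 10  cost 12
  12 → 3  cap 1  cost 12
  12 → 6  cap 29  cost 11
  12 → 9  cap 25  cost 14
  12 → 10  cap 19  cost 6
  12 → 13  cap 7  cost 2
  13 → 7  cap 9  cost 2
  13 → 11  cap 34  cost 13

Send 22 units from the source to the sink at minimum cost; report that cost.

shortest-cost path #1: 2→12→13→7→1 push 7 @ unit cost 17 (adds 119)
shortest-cost path #2: 2→4→7→1 push 11 @ unit cost 24 (adds 264)
shortest-cost path #3: 2→4→7→8→1 push 2 @ unit cost 34 (adds 68)
shortest-cost path #4: 2→0→10→13→7→8→1 push 2 @ unit cost 36 (adds 72)
total cost = 523

Minimum cost for 22 units: 523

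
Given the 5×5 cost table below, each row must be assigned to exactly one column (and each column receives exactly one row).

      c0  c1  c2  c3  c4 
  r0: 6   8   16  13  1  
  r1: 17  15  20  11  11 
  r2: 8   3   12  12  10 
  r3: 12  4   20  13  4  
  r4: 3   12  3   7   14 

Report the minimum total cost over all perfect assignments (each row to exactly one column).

one of 2 optimal assignments: row0→col0 (cost 6), row1→col3 (cost 11), row2→col1 (cost 3), row3→col4 (cost 4), row4→col2 (cost 3)
total = 6 + 11 + 3 + 4 + 3 = 27

Minimum assignment cost: 27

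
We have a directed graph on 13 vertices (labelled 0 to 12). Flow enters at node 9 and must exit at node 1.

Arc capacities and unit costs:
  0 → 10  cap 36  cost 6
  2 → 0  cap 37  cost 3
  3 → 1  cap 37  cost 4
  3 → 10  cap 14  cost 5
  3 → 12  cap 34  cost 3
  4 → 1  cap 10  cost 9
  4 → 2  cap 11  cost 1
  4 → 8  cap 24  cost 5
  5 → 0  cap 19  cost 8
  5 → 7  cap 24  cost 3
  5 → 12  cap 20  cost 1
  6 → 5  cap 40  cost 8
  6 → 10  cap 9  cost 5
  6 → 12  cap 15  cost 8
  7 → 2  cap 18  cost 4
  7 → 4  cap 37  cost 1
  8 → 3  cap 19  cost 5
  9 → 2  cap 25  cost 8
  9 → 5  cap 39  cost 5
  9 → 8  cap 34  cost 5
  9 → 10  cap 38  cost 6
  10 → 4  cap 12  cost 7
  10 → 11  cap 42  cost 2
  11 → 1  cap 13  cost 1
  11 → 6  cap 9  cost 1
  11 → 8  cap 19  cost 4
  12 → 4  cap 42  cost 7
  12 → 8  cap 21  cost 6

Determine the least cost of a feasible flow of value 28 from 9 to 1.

Minimum cost for 28 units: 327

shortest-cost path #1: 9→10→11→1 push 13 @ unit cost 9 (adds 117)
shortest-cost path #2: 9→8→3→1 push 15 @ unit cost 14 (adds 210)
total cost = 327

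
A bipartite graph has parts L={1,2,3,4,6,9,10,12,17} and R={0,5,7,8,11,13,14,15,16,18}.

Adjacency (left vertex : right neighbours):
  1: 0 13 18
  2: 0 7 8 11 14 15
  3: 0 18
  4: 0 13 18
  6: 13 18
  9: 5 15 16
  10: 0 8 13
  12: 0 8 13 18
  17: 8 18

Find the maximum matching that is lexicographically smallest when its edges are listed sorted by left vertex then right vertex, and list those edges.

|M| = 6 (so the lex-smallest maximum matching has 6 edges)
process left vertices in ascending order; for each, take the smallest-labelled available neighbour that still permits 6 edges overall, or leave it unmatched if none does
lex-smallest matching: {1-0, 2-7, 3-18, 4-13, 9-5, 10-8}

Lex-smallest maximum matching: {(1,0), (2,7), (3,18), (4,13), (9,5), (10,8)}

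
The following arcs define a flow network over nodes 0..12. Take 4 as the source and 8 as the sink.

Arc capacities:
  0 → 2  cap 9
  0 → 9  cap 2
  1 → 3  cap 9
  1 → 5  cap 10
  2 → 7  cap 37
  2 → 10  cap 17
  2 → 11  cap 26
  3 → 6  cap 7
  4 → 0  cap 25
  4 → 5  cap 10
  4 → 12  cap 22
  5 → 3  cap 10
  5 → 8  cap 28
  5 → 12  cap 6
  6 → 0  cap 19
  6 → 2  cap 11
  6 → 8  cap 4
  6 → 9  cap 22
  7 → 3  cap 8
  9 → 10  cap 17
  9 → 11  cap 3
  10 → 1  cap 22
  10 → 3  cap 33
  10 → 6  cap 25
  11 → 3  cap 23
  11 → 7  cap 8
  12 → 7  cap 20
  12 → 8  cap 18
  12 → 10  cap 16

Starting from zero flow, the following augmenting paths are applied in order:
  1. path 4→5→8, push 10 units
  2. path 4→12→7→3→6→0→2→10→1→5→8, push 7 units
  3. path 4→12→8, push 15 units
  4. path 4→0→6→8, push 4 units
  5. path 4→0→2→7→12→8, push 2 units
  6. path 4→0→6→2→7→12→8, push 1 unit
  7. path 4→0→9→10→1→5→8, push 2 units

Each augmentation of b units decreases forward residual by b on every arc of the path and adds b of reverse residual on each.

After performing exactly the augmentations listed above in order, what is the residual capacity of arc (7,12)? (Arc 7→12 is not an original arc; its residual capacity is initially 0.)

Residual capacity of (7,12): 4

after path 1 (4→5→8, push 10): res(7,12)=0
after path 2 (4→12→7→3→6→0→2→10→1→5→8, push 7): res(7,12)=7
after path 3 (4→12→8, push 15): res(7,12)=7
after path 4 (4→0→6→8, push 4): res(7,12)=7
after path 5 (4→0→2→7→12→8, push 2): res(7,12)=5
after path 6 (4→0→6→2→7→12→8, push 1): res(7,12)=4
after path 7 (4→0→9→10→1→5→8, push 2): res(7,12)=4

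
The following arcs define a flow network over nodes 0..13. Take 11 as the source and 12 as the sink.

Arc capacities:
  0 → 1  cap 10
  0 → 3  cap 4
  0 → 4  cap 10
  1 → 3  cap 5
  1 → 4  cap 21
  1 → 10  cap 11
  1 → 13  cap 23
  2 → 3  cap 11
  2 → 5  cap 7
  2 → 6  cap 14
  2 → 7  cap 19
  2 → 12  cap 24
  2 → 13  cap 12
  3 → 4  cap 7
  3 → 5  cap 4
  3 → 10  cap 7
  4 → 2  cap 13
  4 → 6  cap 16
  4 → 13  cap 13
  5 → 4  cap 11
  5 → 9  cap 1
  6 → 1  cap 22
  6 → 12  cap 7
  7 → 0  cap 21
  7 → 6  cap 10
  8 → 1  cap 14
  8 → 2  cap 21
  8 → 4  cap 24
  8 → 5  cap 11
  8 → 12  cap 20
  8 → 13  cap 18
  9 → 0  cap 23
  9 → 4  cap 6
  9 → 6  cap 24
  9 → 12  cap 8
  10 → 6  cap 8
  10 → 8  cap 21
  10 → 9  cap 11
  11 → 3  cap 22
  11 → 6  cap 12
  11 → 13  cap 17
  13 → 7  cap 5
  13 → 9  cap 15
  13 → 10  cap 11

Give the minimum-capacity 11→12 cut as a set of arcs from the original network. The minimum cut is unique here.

augment #1: 11→6→12 push 7
augment #2: 11→13→9→12 push 8
augment #3: 11→3→4→2→12 push 7
augment #4: 11→3→10→8→12 push 7
augment #5: 11→13→10→8→12 push 9
augment #6: 11→3→5→4→2→12 push 4
augment #7: 11→6→1→4→2→12 push 2
augment #8: 11→6→1→10→8→12 push 3
max flow = 47; residual-reachable set from 11 gives S-side
cut edges (S→T): {(3,4), (3,5), (3,10), (11,6), (11,13)} total cap 47

Min-cut arcs: {(3,4), (3,5), (3,10), (11,6), (11,13)} (total capacity 47)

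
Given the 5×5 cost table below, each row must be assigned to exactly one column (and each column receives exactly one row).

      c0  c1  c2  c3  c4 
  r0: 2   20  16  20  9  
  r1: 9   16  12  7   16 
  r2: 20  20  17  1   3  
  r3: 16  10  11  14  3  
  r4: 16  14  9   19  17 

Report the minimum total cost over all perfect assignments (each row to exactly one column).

one of 2 optimal assignments: row0→col0 (cost 2), row1→col1 (cost 16), row2→col3 (cost 1), row3→col4 (cost 3), row4→col2 (cost 9)
total = 2 + 16 + 1 + 3 + 9 = 31

Minimum assignment cost: 31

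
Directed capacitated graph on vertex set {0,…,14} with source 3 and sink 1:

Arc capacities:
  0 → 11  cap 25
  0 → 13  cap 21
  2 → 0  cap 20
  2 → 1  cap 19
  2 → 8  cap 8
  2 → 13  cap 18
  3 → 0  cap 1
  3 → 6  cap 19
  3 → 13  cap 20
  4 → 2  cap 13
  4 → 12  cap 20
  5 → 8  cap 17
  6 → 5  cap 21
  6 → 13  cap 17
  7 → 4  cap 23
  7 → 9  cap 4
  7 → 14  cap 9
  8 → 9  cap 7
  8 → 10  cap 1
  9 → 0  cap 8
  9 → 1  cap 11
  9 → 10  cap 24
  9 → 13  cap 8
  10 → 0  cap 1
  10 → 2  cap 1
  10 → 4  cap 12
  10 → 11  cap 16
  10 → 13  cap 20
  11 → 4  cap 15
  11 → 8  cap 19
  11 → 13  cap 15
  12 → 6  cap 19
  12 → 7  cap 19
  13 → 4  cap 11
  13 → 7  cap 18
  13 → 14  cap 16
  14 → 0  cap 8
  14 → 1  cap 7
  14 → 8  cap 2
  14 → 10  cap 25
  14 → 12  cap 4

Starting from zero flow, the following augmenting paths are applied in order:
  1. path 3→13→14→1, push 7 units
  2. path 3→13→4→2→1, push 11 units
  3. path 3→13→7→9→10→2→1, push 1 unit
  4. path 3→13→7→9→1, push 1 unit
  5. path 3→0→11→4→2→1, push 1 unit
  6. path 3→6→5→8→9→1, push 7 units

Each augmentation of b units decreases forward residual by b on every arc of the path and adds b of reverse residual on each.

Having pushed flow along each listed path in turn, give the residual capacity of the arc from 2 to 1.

after path 1 (3→13→14→1, push 7): res(2,1)=19
after path 2 (3→13→4→2→1, push 11): res(2,1)=8
after path 3 (3→13→7→9→10→2→1, push 1): res(2,1)=7
after path 4 (3→13→7→9→1, push 1): res(2,1)=7
after path 5 (3→0→11→4→2→1, push 1): res(2,1)=6
after path 6 (3→6→5→8→9→1, push 7): res(2,1)=6

Residual capacity of (2,1): 6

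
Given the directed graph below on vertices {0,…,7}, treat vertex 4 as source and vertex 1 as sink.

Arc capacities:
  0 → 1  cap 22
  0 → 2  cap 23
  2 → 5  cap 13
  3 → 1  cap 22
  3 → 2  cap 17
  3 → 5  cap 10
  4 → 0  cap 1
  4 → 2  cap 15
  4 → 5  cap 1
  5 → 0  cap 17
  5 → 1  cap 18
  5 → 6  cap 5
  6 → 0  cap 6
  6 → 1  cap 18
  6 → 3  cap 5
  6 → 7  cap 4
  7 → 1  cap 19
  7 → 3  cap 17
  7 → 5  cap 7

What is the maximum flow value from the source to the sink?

Maximum flow value: 15

augment #1: 4→0→1 bottleneck 1, total now 1
augment #2: 4→5→1 bottleneck 1, total now 2
augment #3: 4→2→5→1 bottleneck 13, total now 15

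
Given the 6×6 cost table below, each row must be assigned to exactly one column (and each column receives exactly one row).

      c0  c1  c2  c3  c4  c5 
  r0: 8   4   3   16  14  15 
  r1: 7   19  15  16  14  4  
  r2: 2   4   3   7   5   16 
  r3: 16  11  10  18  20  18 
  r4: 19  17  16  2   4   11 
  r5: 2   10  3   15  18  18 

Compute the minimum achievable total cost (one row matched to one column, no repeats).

one of 2 optimal assignments: row0→col1 (cost 4), row1→col5 (cost 4), row2→col4 (cost 5), row3→col2 (cost 10), row4→col3 (cost 2), row5→col0 (cost 2)
total = 4 + 4 + 5 + 10 + 2 + 2 = 27

Minimum assignment cost: 27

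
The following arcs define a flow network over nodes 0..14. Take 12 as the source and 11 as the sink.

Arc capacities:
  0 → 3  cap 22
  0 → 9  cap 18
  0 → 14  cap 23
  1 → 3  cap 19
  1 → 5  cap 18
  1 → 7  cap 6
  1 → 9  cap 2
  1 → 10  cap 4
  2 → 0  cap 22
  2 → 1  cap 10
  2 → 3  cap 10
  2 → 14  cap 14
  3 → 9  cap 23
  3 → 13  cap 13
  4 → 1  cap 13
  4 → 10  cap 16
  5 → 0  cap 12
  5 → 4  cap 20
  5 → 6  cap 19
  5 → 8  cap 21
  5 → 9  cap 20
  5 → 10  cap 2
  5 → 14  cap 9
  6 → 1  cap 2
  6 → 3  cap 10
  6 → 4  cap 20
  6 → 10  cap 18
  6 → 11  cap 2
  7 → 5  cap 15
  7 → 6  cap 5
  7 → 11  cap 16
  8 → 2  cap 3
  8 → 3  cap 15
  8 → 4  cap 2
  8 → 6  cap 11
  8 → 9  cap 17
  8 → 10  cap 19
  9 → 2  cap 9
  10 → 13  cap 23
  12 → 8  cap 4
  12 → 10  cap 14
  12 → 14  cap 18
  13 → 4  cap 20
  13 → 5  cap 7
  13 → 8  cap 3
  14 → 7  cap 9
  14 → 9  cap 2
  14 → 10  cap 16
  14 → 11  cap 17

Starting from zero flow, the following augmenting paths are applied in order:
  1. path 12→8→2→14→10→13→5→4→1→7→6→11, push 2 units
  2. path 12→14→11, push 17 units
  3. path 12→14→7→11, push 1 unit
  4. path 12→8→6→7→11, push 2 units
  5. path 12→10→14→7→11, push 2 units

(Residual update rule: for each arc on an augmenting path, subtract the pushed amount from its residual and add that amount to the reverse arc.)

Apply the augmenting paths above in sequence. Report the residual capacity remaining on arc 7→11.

after path 1 (12→8→2→14→10→13→5→4→1→7→6→11, push 2): res(7,11)=16
after path 2 (12→14→11, push 17): res(7,11)=16
after path 3 (12→14→7→11, push 1): res(7,11)=15
after path 4 (12→8→6→7→11, push 2): res(7,11)=13
after path 5 (12→10→14→7→11, push 2): res(7,11)=11

Residual capacity of (7,11): 11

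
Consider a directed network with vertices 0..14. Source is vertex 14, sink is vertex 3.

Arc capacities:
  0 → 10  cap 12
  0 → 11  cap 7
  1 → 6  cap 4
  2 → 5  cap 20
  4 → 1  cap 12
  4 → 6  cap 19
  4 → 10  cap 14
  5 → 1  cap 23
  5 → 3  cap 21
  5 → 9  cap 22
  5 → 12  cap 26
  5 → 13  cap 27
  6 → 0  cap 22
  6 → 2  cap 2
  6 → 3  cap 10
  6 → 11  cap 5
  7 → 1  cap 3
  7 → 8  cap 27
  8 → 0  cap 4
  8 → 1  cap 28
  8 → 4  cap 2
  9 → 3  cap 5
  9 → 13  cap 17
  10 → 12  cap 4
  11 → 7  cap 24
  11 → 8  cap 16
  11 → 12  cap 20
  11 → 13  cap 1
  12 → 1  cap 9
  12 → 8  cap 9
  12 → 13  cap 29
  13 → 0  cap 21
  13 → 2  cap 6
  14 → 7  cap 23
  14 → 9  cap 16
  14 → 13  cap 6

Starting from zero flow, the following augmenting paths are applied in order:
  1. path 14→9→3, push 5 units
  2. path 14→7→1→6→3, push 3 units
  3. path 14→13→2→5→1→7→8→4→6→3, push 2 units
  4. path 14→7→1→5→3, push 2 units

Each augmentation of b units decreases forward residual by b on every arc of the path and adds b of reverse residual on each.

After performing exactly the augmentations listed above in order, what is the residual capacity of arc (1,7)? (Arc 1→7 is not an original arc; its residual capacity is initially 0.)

Residual capacity of (1,7): 3

after path 1 (14→9→3, push 5): res(1,7)=0
after path 2 (14→7→1→6→3, push 3): res(1,7)=3
after path 3 (14→13→2→5→1→7→8→4→6→3, push 2): res(1,7)=1
after path 4 (14→7→1→5→3, push 2): res(1,7)=3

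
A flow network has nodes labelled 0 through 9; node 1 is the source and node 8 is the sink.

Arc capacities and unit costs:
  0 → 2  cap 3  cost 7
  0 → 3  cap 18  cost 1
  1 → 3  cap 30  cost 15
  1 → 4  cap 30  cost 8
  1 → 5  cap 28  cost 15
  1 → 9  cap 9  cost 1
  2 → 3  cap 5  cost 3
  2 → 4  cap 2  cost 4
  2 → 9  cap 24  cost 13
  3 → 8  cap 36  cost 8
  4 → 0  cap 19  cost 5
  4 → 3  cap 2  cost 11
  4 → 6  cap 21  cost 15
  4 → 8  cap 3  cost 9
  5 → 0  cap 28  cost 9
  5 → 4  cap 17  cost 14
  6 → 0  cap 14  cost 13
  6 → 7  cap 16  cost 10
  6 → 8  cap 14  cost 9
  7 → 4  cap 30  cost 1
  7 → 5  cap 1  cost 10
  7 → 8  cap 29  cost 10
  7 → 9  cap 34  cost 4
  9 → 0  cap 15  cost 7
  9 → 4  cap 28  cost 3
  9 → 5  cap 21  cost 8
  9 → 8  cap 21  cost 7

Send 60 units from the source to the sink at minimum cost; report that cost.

Minimum cost for 60 units: 1320

shortest-cost path #1: 1→9→8 push 9 @ unit cost 8 (adds 72)
shortest-cost path #2: 1→4→8 push 3 @ unit cost 17 (adds 51)
shortest-cost path #3: 1→4→0→3→8 push 18 @ unit cost 22 (adds 396)
shortest-cost path #4: 1→3→8 push 18 @ unit cost 23 (adds 414)
shortest-cost path #5: 1→4→6→8 push 9 @ unit cost 32 (adds 288)
shortest-cost path #6: 1→3→0→4→6→8 push 3 @ unit cost 33 (adds 99)
total cost = 1320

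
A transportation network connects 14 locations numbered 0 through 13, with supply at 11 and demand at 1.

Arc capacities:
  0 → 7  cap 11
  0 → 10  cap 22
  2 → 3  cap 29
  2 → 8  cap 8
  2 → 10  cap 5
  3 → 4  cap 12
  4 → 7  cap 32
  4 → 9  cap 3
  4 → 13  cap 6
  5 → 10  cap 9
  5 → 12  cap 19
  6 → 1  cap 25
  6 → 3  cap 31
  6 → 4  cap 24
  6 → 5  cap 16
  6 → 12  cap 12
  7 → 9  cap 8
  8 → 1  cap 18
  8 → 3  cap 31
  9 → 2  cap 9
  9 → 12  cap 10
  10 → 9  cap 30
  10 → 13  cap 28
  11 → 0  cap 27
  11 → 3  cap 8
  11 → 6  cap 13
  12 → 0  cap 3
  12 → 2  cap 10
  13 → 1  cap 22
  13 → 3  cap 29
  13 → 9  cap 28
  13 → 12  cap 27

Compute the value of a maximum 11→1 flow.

augment #1: 11→6→1 bottleneck 13, total now 13
augment #2: 11→0→10→13→1 bottleneck 22, total now 35
augment #3: 11→0→7→9→2→8→1 bottleneck 5, total now 40
augment #4: 11→3→4→9→2→8→1 bottleneck 3, total now 43

Maximum flow value: 43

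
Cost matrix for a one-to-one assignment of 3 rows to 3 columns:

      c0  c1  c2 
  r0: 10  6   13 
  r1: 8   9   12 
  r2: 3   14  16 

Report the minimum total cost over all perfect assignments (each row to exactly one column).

Minimum assignment cost: 21

optimal assignment: row0→col1 (cost 6), row1→col2 (cost 12), row2→col0 (cost 3)
total = 6 + 12 + 3 = 21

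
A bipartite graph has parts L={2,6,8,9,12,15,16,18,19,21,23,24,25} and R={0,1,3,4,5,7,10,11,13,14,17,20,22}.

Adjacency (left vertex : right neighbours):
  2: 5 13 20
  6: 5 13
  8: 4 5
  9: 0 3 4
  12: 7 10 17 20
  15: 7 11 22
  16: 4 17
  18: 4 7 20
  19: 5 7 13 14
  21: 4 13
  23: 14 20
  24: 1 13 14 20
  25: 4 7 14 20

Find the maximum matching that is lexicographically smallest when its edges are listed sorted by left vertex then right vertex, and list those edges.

|M| = 11 (so the lex-smallest maximum matching has 11 edges)
process left vertices in ascending order; for each, take the smallest-labelled available neighbour that still permits 11 edges overall, or leave it unmatched if none does
lex-smallest matching: {2-5, 6-13, 8-4, 9-0, 12-10, 15-11, 16-17, 18-7, 19-14, 23-20, 24-1}

Lex-smallest maximum matching: {(2,5), (6,13), (8,4), (9,0), (12,10), (15,11), (16,17), (18,7), (19,14), (23,20), (24,1)}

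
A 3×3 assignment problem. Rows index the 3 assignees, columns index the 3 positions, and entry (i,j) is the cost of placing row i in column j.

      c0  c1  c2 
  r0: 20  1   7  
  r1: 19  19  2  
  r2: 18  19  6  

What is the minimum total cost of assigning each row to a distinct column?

optimal assignment: row0→col1 (cost 1), row1→col2 (cost 2), row2→col0 (cost 18)
total = 1 + 2 + 18 = 21

Minimum assignment cost: 21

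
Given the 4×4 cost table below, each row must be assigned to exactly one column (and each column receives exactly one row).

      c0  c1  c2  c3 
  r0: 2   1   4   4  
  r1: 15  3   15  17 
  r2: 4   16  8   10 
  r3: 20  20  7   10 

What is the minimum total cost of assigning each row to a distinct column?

Minimum assignment cost: 18

optimal assignment: row0→col3 (cost 4), row1→col1 (cost 3), row2→col0 (cost 4), row3→col2 (cost 7)
total = 4 + 3 + 4 + 7 = 18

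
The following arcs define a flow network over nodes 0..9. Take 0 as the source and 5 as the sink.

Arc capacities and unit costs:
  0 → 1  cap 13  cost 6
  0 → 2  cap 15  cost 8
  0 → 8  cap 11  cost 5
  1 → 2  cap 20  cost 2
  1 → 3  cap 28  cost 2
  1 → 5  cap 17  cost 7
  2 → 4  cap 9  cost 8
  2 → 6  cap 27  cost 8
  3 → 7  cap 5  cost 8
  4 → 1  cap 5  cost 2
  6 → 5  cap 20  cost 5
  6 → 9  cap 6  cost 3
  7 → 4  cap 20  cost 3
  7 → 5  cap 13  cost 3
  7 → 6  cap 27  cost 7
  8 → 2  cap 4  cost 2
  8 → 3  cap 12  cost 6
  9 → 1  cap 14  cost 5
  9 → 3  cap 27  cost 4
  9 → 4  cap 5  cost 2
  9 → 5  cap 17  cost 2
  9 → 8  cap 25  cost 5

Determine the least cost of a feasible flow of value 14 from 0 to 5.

shortest-cost path #1: 0→1→5 push 13 @ unit cost 13 (adds 169)
shortest-cost path #2: 0→8→2→6→5 push 1 @ unit cost 20 (adds 20)
total cost = 189

Minimum cost for 14 units: 189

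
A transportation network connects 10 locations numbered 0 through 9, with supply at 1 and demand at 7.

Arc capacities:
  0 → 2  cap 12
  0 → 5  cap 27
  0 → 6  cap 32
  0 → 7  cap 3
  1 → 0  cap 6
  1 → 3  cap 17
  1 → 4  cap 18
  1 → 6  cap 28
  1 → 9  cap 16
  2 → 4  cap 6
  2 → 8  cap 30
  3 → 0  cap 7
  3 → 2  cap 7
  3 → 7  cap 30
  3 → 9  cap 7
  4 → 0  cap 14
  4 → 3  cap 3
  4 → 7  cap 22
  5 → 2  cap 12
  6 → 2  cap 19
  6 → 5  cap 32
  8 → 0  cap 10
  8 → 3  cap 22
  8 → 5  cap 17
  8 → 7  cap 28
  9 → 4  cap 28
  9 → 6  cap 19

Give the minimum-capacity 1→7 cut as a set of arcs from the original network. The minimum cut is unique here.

Min-cut arcs: {(0,7), (1,3), (2,8), (4,3), (4,7)} (total capacity 75)

augment #1: 1→0→7 push 3
augment #2: 1→3→7 push 17
augment #3: 1→4→7 push 18
augment #4: 1→9→4→7 push 4
augment #5: 1→0→2→8→7 push 3
augment #6: 1→6→2→8→7 push 19
augment #7: 1→9→4→3→7 push 3
augment #8: 1→6→5→2→8→7 push 6
augment #9: 1→6→5→2→8→3→7 push 2
max flow = 75; residual-reachable set from 1 gives S-side
cut edges (S→T): {(0,7), (1,3), (2,8), (4,3), (4,7)} total cap 75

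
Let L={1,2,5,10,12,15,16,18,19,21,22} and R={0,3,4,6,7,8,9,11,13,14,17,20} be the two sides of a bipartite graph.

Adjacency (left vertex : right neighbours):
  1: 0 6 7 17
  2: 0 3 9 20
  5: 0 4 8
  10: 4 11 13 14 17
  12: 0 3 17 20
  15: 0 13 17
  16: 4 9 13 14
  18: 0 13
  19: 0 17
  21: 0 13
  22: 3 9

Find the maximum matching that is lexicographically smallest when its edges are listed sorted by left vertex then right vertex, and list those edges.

|M| = 10 (so the lex-smallest maximum matching has 10 edges)
process left vertices in ascending order; for each, take the smallest-labelled available neighbour that still permits 10 edges overall, or leave it unmatched if none does
lex-smallest matching: {1-6, 2-3, 5-4, 10-11, 12-20, 15-0, 16-14, 18-13, 19-17, 22-9}

Lex-smallest maximum matching: {(1,6), (2,3), (5,4), (10,11), (12,20), (15,0), (16,14), (18,13), (19,17), (22,9)}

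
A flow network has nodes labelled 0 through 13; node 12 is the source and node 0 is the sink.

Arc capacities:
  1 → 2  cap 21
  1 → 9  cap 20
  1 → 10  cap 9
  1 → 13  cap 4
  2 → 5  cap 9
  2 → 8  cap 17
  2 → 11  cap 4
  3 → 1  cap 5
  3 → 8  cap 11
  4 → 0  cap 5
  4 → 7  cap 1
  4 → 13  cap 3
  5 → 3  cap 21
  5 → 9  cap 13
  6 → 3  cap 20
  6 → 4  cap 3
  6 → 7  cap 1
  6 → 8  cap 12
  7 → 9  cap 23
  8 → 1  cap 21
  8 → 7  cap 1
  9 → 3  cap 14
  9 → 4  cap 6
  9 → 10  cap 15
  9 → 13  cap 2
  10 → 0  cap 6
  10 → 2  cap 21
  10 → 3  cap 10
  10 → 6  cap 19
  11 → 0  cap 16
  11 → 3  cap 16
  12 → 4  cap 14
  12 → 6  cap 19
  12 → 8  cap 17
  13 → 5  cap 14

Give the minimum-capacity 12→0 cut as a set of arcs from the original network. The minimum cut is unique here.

augment #1: 12→4→0 push 5
augment #2: 12→8→1→10→0 push 6
augment #3: 12→8→1→2→11→0 push 4
max flow = 15; residual-reachable set from 12 gives S-side
cut edges (S→T): {(2,11), (4,0), (10,0)} total cap 15

Min-cut arcs: {(2,11), (4,0), (10,0)} (total capacity 15)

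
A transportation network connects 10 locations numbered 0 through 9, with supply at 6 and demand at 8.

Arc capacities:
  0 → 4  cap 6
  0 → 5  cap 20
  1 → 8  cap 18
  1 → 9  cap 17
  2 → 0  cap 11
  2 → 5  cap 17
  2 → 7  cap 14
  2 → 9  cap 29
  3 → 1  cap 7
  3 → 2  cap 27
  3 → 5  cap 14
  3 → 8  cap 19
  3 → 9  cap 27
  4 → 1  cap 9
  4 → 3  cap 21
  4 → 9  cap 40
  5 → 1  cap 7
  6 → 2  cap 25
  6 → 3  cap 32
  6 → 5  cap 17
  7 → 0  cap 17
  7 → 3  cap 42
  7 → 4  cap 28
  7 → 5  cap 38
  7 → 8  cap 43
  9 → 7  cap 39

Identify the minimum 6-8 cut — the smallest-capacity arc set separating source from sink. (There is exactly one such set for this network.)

Min-cut arcs: {(5,1), (6,2), (6,3)} (total capacity 64)

augment #1: 6→3→8 push 19
augment #2: 6→2→7→8 push 14
augment #3: 6→3→1→8 push 7
augment #4: 6→5→1→8 push 7
augment #5: 6→2→9→7→8 push 11
augment #6: 6→3→9→7→8 push 6
max flow = 64; residual-reachable set from 6 gives S-side
cut edges (S→T): {(5,1), (6,2), (6,3)} total cap 64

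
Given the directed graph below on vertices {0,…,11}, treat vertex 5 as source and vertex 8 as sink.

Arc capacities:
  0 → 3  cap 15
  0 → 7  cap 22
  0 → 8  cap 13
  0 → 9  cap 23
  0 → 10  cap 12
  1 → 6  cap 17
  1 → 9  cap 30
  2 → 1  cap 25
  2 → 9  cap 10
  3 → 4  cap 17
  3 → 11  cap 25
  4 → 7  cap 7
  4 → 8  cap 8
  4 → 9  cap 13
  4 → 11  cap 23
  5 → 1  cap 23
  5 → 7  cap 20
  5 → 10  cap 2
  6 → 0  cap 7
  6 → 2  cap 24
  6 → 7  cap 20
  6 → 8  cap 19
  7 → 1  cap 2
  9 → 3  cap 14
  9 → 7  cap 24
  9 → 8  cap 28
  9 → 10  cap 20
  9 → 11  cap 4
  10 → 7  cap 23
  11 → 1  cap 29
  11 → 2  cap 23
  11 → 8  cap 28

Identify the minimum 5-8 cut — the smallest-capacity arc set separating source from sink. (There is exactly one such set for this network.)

augment #1: 5→1→6→8 push 17
augment #2: 5→1→9→8 push 6
augment #3: 5→7→1→9→8 push 2
max flow = 25; residual-reachable set from 5 gives S-side
cut edges (S→T): {(5,1), (7,1)} total cap 25

Min-cut arcs: {(5,1), (7,1)} (total capacity 25)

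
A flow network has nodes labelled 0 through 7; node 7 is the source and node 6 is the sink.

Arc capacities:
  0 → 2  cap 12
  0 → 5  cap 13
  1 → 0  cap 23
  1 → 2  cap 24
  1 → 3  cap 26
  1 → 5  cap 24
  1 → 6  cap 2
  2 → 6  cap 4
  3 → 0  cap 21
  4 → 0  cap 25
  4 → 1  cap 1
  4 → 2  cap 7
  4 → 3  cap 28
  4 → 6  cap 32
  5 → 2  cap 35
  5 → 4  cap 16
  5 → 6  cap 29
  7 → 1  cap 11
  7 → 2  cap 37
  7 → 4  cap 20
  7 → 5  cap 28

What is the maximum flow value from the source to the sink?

Maximum flow value: 63

augment #1: 7→1→6 bottleneck 2, total now 2
augment #2: 7→2→6 bottleneck 4, total now 6
augment #3: 7→4→6 bottleneck 20, total now 26
augment #4: 7→5→6 bottleneck 28, total now 54
augment #5: 7→1→5→6 bottleneck 1, total now 55
augment #6: 7→1→5→4→6 bottleneck 8, total now 63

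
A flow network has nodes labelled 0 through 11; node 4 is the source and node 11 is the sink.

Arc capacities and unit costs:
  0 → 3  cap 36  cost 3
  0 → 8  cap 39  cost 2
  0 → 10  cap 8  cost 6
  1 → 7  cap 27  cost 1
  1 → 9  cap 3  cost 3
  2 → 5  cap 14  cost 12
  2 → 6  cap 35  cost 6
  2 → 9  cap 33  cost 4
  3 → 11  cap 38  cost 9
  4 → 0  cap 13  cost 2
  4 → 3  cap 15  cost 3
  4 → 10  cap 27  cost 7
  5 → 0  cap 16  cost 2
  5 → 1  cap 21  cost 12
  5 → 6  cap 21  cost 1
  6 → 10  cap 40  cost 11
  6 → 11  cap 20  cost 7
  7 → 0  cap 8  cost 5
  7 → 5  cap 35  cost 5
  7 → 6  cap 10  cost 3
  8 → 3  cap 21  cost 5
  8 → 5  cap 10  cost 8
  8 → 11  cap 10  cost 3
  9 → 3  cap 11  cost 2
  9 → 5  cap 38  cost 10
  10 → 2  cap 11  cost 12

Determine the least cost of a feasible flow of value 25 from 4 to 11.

shortest-cost path #1: 4→0→8→11 push 10 @ unit cost 7 (adds 70)
shortest-cost path #2: 4→3→11 push 15 @ unit cost 12 (adds 180)
total cost = 250

Minimum cost for 25 units: 250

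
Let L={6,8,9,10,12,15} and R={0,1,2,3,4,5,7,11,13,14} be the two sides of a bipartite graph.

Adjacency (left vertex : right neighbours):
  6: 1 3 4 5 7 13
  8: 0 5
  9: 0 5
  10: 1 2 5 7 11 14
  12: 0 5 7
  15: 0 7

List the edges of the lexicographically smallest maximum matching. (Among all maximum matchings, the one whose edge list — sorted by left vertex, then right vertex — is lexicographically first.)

|M| = 5 (so the lex-smallest maximum matching has 5 edges)
process left vertices in ascending order; for each, take the smallest-labelled available neighbour that still permits 5 edges overall, or leave it unmatched if none does
lex-smallest matching: {6-1, 8-0, 9-5, 10-2, 12-7}

Lex-smallest maximum matching: {(6,1), (8,0), (9,5), (10,2), (12,7)}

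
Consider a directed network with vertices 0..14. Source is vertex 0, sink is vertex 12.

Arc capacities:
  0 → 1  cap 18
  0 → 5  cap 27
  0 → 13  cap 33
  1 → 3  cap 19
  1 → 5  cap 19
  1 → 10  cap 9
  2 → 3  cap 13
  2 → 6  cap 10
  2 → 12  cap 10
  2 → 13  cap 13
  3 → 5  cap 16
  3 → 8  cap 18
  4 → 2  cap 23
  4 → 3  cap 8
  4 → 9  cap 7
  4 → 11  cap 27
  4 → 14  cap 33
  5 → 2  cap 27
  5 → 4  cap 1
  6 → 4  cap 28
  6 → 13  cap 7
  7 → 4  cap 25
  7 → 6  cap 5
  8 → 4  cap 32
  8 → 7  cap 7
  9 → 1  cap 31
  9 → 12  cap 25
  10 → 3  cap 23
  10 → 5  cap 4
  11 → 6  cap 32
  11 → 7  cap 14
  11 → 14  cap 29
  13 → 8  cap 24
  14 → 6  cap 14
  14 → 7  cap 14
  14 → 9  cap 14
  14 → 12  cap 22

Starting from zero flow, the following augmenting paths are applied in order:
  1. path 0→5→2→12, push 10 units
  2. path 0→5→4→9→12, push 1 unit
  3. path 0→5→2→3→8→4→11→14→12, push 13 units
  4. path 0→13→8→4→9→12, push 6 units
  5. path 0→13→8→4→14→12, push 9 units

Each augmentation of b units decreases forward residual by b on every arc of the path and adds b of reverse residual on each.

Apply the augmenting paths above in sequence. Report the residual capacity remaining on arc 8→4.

Residual capacity of (8,4): 4

after path 1 (0→5→2→12, push 10): res(8,4)=32
after path 2 (0→5→4→9→12, push 1): res(8,4)=32
after path 3 (0→5→2→3→8→4→11→14→12, push 13): res(8,4)=19
after path 4 (0→13→8→4→9→12, push 6): res(8,4)=13
after path 5 (0→13→8→4→14→12, push 9): res(8,4)=4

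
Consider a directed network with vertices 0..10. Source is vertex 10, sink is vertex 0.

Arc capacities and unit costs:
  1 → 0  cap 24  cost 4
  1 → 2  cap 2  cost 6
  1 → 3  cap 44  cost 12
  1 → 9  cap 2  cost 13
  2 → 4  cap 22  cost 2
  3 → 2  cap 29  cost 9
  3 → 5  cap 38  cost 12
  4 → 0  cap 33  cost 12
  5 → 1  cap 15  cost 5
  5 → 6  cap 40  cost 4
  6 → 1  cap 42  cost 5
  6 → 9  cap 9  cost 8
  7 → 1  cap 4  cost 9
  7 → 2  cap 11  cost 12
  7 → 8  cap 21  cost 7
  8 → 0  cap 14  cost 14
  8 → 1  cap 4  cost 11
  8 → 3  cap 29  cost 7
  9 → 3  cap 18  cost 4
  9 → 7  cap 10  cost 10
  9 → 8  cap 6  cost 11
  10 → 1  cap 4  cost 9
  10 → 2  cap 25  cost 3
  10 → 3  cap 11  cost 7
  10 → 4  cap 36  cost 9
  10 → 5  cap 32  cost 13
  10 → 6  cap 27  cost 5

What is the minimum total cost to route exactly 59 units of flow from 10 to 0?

shortest-cost path #1: 10→1→0 push 4 @ unit cost 13 (adds 52)
shortest-cost path #2: 10→6→1→0 push 20 @ unit cost 14 (adds 280)
shortest-cost path #3: 10→2→4→0 push 22 @ unit cost 17 (adds 374)
shortest-cost path #4: 10→4→0 push 11 @ unit cost 21 (adds 231)
shortest-cost path #5: 10→6→9→8→0 push 2 @ unit cost 38 (adds 76)
total cost = 1013

Minimum cost for 59 units: 1013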